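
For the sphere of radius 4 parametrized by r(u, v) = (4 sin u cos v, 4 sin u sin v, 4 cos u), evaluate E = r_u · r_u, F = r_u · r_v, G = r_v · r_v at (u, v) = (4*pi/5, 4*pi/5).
E = 16;  F = 0;  G = 10 - 2*sqrt(5)

Partials: r_u = (4*cos(u)*cos(v), 4*sin(v)*cos(u), -4*sin(u)), r_v = (-4*sin(u)*sin(v), 4*sin(u)*cos(v), 0). As functions of (u, v):
  E = r_u · r_u = 16,
  F = r_u · r_v = 0,
  G = r_v · r_v = 16*sin(u)^2.
Evaluating at (u, v) = (4*pi/5, 4*pi/5): E = 16, F = 0, G = 10 - 2*sqrt(5).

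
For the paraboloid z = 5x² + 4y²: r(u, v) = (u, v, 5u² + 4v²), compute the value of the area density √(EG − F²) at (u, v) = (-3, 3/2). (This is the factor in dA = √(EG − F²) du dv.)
√(EG − F²)|_{(-3, 3/2)} = sqrt(1045)

E = 100*u^2 + 1, F = 80*u*v, G = 64*v^2 + 1, so EG − F² = 100*u^2 + 64*v^2 + 1. Taking the positive square root: √(EG − F²) = sqrt(100*u^2 + 64*v^2 + 1). At (u, v) = (-3, 3/2): sqrt(1045).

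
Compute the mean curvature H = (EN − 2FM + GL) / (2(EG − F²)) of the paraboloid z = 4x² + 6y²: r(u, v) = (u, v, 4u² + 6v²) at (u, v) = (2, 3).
H = 6730*sqrt(1553)/2411809

With E = 64*u^2 + 1, F = 96*u*v, G = 144*v^2 + 1, L = 8/sqrt(64*u^2 + 144*v^2 + 1), M = 0, N = 12/sqrt(64*u^2 + 144*v^2 + 1), assemble
  H = (EN − 2FM + GL) / (2(EG − F²)) = 2*(192*u^2 + 288*v^2 + 5)/(64*u^2 + 144*v^2 + 1)^(3/2).
At (u, v) = (2, 3): H = 6730*sqrt(1553)/2411809.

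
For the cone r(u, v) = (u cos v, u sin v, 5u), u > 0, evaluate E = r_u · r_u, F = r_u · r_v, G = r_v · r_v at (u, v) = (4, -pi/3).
E = 26;  F = 0;  G = 16

Partials: r_u = (cos(v), sin(v), 5), r_v = (-u*sin(v), u*cos(v), 0). As functions of (u, v):
  E = r_u · r_u = 26,
  F = r_u · r_v = 0,
  G = r_v · r_v = u^2.
Evaluating at (u, v) = (4, -pi/3): E = 26, F = 0, G = 16.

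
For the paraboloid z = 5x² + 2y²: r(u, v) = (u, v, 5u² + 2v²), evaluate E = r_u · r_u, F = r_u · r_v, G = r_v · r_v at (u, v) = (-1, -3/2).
E = 101;  F = 60;  G = 37

Partials: r_u = (1, 0, 10*u), r_v = (0, 1, 4*v). As functions of (u, v):
  E = r_u · r_u = 100*u^2 + 1,
  F = r_u · r_v = 40*u*v,
  G = r_v · r_v = 16*v^2 + 1.
Evaluating at (u, v) = (-1, -3/2): E = 101, F = 60, G = 37.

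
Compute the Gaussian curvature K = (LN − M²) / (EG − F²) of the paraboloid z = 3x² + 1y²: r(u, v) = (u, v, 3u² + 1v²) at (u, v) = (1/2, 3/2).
K = 12/361

Coefficients of the first fundamental form: E = 36*u^2 + 1, F = 12*u*v, G = 4*v^2 + 1.
Coefficients of the second fundamental form: L = 6/sqrt(36*u^2 + 4*v^2 + 1), M = 0, N = 2/sqrt(36*u^2 + 4*v^2 + 1).
Assemble K = (LN − M²)/(EG − F²) = 12/(1296*u^4 + 288*u^2*v^2 + 72*u^2 + 16*v^4 + 8*v^2 + 1). At (u, v) = (1/2, 3/2): K = 12/361.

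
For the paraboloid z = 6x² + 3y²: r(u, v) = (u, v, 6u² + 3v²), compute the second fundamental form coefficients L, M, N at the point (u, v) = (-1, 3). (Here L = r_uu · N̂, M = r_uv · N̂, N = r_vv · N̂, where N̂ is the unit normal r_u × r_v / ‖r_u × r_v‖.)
L = 12*sqrt(469)/469;  M = 0;  N = 6*sqrt(469)/469

Compute the unit normal N̂(u, v) = (-12*u/sqrt(144*u^2 + 36*v^2 + 1), -6*v/sqrt(144*u^2 + 36*v^2 + 1), 1/sqrt(144*u^2 + 36*v^2 + 1)), and the second partials r_uu, r_uv, r_vv. Take dot products:
  L(u, v) = r_uu · N̂ = 12/sqrt(144*u^2 + 36*v^2 + 1),
  M(u, v) = r_uv · N̂ = 0,
  N(u, v) = r_vv · N̂ = 6/sqrt(144*u^2 + 36*v^2 + 1).
Evaluating at (u, v) = (-1, 3):
  L = 12*sqrt(469)/469, M = 0, N = 6*sqrt(469)/469.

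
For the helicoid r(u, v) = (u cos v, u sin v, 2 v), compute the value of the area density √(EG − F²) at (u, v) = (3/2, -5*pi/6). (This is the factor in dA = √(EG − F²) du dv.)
√(EG − F²)|_{(3/2, -5*pi/6)} = 5/2

E = 1, F = 0, G = u^2 + 4, so EG − F² = u^2 + 4. Taking the positive square root: √(EG − F²) = sqrt(u^2 + 4). At (u, v) = (3/2, -5*pi/6): 5/2.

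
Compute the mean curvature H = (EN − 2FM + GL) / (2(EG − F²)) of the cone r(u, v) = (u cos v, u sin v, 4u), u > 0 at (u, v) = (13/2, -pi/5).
H = 4*sqrt(17)/221

With E = 17, F = 0, G = u^2, L = 0, M = 0, N = 4*sqrt(17)*u^2/(17*Abs(u)), assemble
  H = (EN − 2FM + GL) / (2(EG − F²)) = 2*sqrt(17)/(17*Abs(u)).
At (u, v) = (13/2, -pi/5): H = 4*sqrt(17)/221.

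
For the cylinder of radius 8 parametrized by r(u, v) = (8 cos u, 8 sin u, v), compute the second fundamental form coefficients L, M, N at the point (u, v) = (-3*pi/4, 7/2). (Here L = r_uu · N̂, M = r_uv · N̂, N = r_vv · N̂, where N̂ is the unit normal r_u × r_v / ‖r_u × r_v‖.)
L = -8;  M = 0;  N = 0

Compute the unit normal N̂(u, v) = (cos(u), sin(u), 0), and the second partials r_uu, r_uv, r_vv. Take dot products:
  L(u, v) = r_uu · N̂ = -8,
  M(u, v) = r_uv · N̂ = 0,
  N(u, v) = r_vv · N̂ = 0.
Evaluating at (u, v) = (-3*pi/4, 7/2):
  L = -8, M = 0, N = 0.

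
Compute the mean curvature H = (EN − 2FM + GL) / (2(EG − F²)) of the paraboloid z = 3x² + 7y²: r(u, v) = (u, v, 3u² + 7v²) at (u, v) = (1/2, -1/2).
H = 220*sqrt(59)/3481

With E = 36*u^2 + 1, F = 84*u*v, G = 196*v^2 + 1, L = 6/sqrt(36*u^2 + 196*v^2 + 1), M = 0, N = 14/sqrt(36*u^2 + 196*v^2 + 1), assemble
  H = (EN − 2FM + GL) / (2(EG − F²)) = 2*(126*u^2 + 294*v^2 + 5)/(36*u^2 + 196*v^2 + 1)^(3/2).
At (u, v) = (1/2, -1/2): H = 220*sqrt(59)/3481.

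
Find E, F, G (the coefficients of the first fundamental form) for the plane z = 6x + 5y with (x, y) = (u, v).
E = 37;  F = 30;  G = 26

Compute partials: r_u = (1, 0, 6), r_v = (0, 1, 5). Then
  E = r_u · r_u = 37,
  F = r_u · r_v = 30,
  G = r_v · r_v = 26.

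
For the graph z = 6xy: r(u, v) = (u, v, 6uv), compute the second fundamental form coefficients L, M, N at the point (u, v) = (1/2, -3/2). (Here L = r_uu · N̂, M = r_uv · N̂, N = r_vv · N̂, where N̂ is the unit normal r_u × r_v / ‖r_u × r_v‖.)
L = 0;  M = 6*sqrt(91)/91;  N = 0

Compute the unit normal N̂(u, v) = (-6*v/sqrt(36*u^2 + 36*v^2 + 1), -6*u/sqrt(36*u^2 + 36*v^2 + 1), 1/sqrt(36*u^2 + 36*v^2 + 1)), and the second partials r_uu, r_uv, r_vv. Take dot products:
  L(u, v) = r_uu · N̂ = 0,
  M(u, v) = r_uv · N̂ = 6/sqrt(36*u^2 + 36*v^2 + 1),
  N(u, v) = r_vv · N̂ = 0.
Evaluating at (u, v) = (1/2, -3/2):
  L = 0, M = 6*sqrt(91)/91, N = 0.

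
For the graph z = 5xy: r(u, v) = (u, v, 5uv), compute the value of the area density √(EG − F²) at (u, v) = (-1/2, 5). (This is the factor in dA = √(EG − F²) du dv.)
√(EG − F²)|_{(-1/2, 5)} = 3*sqrt(281)/2

E = 25*v^2 + 1, F = 25*u*v, G = 25*u^2 + 1, so EG − F² = 25*u^2 + 25*v^2 + 1. Taking the positive square root: √(EG − F²) = sqrt(25*u^2 + 25*v^2 + 1). At (u, v) = (-1/2, 5): 3*sqrt(281)/2.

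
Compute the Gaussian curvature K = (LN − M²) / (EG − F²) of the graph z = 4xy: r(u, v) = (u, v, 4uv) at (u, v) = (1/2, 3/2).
K = -16/1681

Coefficients of the first fundamental form: E = 16*v^2 + 1, F = 16*u*v, G = 16*u^2 + 1.
Coefficients of the second fundamental form: L = 0, M = 4/sqrt(16*u^2 + 16*v^2 + 1), N = 0.
Assemble K = (LN − M²)/(EG − F²) = -16/(256*u^4 + 512*u^2*v^2 + 32*u^2 + 256*v^4 + 32*v^2 + 1). At (u, v) = (1/2, 3/2): K = -16/1681.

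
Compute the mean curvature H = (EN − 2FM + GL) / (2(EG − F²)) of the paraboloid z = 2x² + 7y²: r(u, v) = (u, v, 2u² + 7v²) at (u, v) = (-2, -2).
H = 225*sqrt(849)/80089

With E = 16*u^2 + 1, F = 56*u*v, G = 196*v^2 + 1, L = 4/sqrt(16*u^2 + 196*v^2 + 1), M = 0, N = 14/sqrt(16*u^2 + 196*v^2 + 1), assemble
  H = (EN − 2FM + GL) / (2(EG − F²)) = (112*u^2 + 392*v^2 + 9)/(16*u^2 + 196*v^2 + 1)^(3/2).
At (u, v) = (-2, -2): H = 225*sqrt(849)/80089.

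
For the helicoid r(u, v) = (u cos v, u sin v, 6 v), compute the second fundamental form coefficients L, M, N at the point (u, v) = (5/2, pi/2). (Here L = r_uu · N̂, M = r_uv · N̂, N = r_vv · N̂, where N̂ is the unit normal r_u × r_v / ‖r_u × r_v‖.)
L = 0;  M = -12/13;  N = 0

Compute the unit normal N̂(u, v) = (6*sin(v)/sqrt(u^2 + 36), -6*cos(v)/sqrt(u^2 + 36), u/sqrt(u^2 + 36)), and the second partials r_uu, r_uv, r_vv. Take dot products:
  L(u, v) = r_uu · N̂ = 0,
  M(u, v) = r_uv · N̂ = -6/sqrt(u^2 + 36),
  N(u, v) = r_vv · N̂ = 0.
Evaluating at (u, v) = (5/2, pi/2):
  L = 0, M = -12/13, N = 0.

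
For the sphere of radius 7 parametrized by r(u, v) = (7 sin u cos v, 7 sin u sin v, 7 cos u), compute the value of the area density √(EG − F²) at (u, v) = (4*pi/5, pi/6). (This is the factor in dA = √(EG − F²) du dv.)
√(EG − F²)|_{(4*pi/5, pi/6)} = 49*sqrt(10 - 2*sqrt(5))/4

E = 49, F = 0, G = 49*sin(u)^2, so EG − F² = 2401*sin(u)^2. Taking the positive square root: √(EG − F²) = 49*Abs(sin(u)). At (u, v) = (4*pi/5, pi/6): 49*sqrt(10 - 2*sqrt(5))/4.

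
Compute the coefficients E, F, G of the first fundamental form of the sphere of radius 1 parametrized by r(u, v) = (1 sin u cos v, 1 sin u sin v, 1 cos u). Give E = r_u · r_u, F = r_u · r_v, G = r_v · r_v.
E = 1;  F = 0;  G = sin(u)^2

Compute partials: r_u = (cos(u)*cos(v), sin(v)*cos(u), -sin(u)), r_v = (-sin(u)*sin(v), sin(u)*cos(v), 0). Then
  E = r_u · r_u = 1,
  F = r_u · r_v = 0,
  G = r_v · r_v = sin(u)^2.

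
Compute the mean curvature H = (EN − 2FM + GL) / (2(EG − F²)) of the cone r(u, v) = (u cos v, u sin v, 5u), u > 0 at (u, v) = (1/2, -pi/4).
H = 5*sqrt(26)/26

With E = 26, F = 0, G = u^2, L = 0, M = 0, N = 5*sqrt(26)*u^2/(26*Abs(u)), assemble
  H = (EN − 2FM + GL) / (2(EG − F²)) = 5*sqrt(26)/(52*Abs(u)).
At (u, v) = (1/2, -pi/4): H = 5*sqrt(26)/26.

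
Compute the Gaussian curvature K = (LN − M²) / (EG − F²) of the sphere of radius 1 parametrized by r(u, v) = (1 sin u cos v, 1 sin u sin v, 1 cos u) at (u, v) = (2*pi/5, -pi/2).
K = 1

Coefficients of the first fundamental form: E = 1, F = 0, G = sin(u)^2.
Coefficients of the second fundamental form: L = -sin(u)/Abs(sin(u)), M = 0, N = -sin(u)^3/Abs(sin(u)).
Assemble K = (LN − M²)/(EG − F²) = 1. At (u, v) = (2*pi/5, -pi/2): K = 1.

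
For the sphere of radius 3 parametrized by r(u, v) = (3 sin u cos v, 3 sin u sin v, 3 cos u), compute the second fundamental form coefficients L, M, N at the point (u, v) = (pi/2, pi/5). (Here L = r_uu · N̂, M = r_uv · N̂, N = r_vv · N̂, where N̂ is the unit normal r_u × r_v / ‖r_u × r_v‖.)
L = -3;  M = 0;  N = -3

Compute the unit normal N̂(u, v) = (sin(u)^2*cos(v)/Abs(sin(u)), sin(u)^2*sin(v)/Abs(sin(u)), sin(2*u)/(2*Abs(sin(u)))), and the second partials r_uu, r_uv, r_vv. Take dot products:
  L(u, v) = r_uu · N̂ = -3*sin(u)/Abs(sin(u)),
  M(u, v) = r_uv · N̂ = 0,
  N(u, v) = r_vv · N̂ = -3*sin(u)^3/Abs(sin(u)).
Evaluating at (u, v) = (pi/2, pi/5):
  L = -3, M = 0, N = -3.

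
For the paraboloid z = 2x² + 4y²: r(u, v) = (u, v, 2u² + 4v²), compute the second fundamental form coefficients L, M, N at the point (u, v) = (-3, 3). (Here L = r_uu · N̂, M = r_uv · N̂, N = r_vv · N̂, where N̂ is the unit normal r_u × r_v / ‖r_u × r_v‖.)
L = 4*sqrt(721)/721;  M = 0;  N = 8*sqrt(721)/721

Compute the unit normal N̂(u, v) = (-4*u/sqrt(16*u^2 + 64*v^2 + 1), -8*v/sqrt(16*u^2 + 64*v^2 + 1), 1/sqrt(16*u^2 + 64*v^2 + 1)), and the second partials r_uu, r_uv, r_vv. Take dot products:
  L(u, v) = r_uu · N̂ = 4/sqrt(16*u^2 + 64*v^2 + 1),
  M(u, v) = r_uv · N̂ = 0,
  N(u, v) = r_vv · N̂ = 8/sqrt(16*u^2 + 64*v^2 + 1).
Evaluating at (u, v) = (-3, 3):
  L = 4*sqrt(721)/721, M = 0, N = 8*sqrt(721)/721.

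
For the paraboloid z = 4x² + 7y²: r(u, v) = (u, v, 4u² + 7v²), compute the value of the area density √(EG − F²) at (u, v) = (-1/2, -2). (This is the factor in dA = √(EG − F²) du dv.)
√(EG − F²)|_{(-1/2, -2)} = 3*sqrt(89)

E = 64*u^2 + 1, F = 112*u*v, G = 196*v^2 + 1, so EG − F² = 64*u^2 + 196*v^2 + 1. Taking the positive square root: √(EG − F²) = sqrt(64*u^2 + 196*v^2 + 1). At (u, v) = (-1/2, -2): 3*sqrt(89).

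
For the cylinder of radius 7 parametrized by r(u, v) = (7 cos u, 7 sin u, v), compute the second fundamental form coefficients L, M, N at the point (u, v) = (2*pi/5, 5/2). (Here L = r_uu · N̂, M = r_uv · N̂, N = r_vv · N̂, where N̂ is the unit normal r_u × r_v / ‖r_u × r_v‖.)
L = -7;  M = 0;  N = 0

Compute the unit normal N̂(u, v) = (cos(u), sin(u), 0), and the second partials r_uu, r_uv, r_vv. Take dot products:
  L(u, v) = r_uu · N̂ = -7,
  M(u, v) = r_uv · N̂ = 0,
  N(u, v) = r_vv · N̂ = 0.
Evaluating at (u, v) = (2*pi/5, 5/2):
  L = -7, M = 0, N = 0.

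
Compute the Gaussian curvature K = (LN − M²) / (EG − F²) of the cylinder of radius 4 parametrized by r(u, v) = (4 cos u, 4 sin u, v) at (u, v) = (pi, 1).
K = 0

Coefficients of the first fundamental form: E = 16, F = 0, G = 1.
Coefficients of the second fundamental form: L = -4, M = 0, N = 0.
Assemble K = (LN − M²)/(EG − F²) = 0. At (u, v) = (pi, 1): K = 0.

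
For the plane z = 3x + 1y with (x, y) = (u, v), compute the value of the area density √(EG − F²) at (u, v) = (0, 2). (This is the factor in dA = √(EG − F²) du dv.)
√(EG − F²)|_{(0, 2)} = sqrt(11)

E = 10, F = 3, G = 2, so EG − F² = 11. Taking the positive square root: √(EG − F²) = sqrt(11). At (u, v) = (0, 2): sqrt(11).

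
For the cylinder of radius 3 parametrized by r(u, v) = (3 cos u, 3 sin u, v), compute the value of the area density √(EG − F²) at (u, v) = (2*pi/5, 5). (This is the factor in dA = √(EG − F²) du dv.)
√(EG − F²)|_{(2*pi/5, 5)} = 3

E = 9, F = 0, G = 1, so EG − F² = 9. Taking the positive square root: √(EG − F²) = 3. At (u, v) = (2*pi/5, 5): 3.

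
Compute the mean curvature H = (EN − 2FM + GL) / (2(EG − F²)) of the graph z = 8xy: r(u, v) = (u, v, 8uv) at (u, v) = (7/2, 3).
H = -5376*sqrt(1361)/1852321

With E = 64*v^2 + 1, F = 64*u*v, G = 64*u^2 + 1, L = 0, M = 8/sqrt(64*u^2 + 64*v^2 + 1), N = 0, assemble
  H = (EN − 2FM + GL) / (2(EG − F²)) = -512*u*v/(64*u^2 + 64*v^2 + 1)^(3/2).
At (u, v) = (7/2, 3): H = -5376*sqrt(1361)/1852321.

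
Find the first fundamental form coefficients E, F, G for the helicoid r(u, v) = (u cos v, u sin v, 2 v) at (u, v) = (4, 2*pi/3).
E = 1;  F = 0;  G = 20

Partials: r_u = (cos(v), sin(v), 0), r_v = (-u*sin(v), u*cos(v), 2). As functions of (u, v):
  E = r_u · r_u = 1,
  F = r_u · r_v = 0,
  G = r_v · r_v = u^2 + 4.
Evaluating at (u, v) = (4, 2*pi/3): E = 1, F = 0, G = 20.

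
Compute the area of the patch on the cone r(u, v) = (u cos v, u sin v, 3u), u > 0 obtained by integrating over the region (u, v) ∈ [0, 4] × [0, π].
Area = 8*sqrt(10)*pi

Area = ∫∫ √(EG − F²) du dv with √(EG − F²) = sqrt(10)*Abs(u). Integrating over [0, 4] × [0, π] gives 8*sqrt(10)*pi.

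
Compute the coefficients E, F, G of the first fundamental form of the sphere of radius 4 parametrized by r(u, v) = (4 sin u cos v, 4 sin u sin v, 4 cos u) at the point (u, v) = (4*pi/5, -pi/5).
E = 16;  F = 0;  G = 10 - 2*sqrt(5)

Partials: r_u = (4*cos(u)*cos(v), 4*sin(v)*cos(u), -4*sin(u)), r_v = (-4*sin(u)*sin(v), 4*sin(u)*cos(v), 0). As functions of (u, v):
  E = r_u · r_u = 16,
  F = r_u · r_v = 0,
  G = r_v · r_v = 16*sin(u)^2.
Evaluating at (u, v) = (4*pi/5, -pi/5): E = 16, F = 0, G = 10 - 2*sqrt(5).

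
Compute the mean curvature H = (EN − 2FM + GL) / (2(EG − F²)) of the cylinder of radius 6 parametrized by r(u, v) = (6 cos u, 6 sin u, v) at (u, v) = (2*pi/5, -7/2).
H = -1/12

With E = 36, F = 0, G = 1, L = -6, M = 0, N = 0, assemble
  H = (EN − 2FM + GL) / (2(EG − F²)) = -1/12.
At (u, v) = (2*pi/5, -7/2): H = -1/12.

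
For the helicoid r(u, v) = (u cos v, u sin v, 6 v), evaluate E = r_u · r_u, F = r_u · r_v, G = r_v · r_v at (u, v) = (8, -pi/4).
E = 1;  F = 0;  G = 100

Partials: r_u = (cos(v), sin(v), 0), r_v = (-u*sin(v), u*cos(v), 6). As functions of (u, v):
  E = r_u · r_u = 1,
  F = r_u · r_v = 0,
  G = r_v · r_v = u^2 + 36.
Evaluating at (u, v) = (8, -pi/4): E = 1, F = 0, G = 100.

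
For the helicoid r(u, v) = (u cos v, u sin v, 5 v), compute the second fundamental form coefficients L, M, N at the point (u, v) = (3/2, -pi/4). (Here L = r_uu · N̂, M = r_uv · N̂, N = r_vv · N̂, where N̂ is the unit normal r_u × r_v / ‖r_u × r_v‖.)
L = 0;  M = -10*sqrt(109)/109;  N = 0

Compute the unit normal N̂(u, v) = (5*sin(v)/sqrt(u^2 + 25), -5*cos(v)/sqrt(u^2 + 25), u/sqrt(u^2 + 25)), and the second partials r_uu, r_uv, r_vv. Take dot products:
  L(u, v) = r_uu · N̂ = 0,
  M(u, v) = r_uv · N̂ = -5/sqrt(u^2 + 25),
  N(u, v) = r_vv · N̂ = 0.
Evaluating at (u, v) = (3/2, -pi/4):
  L = 0, M = -10*sqrt(109)/109, N = 0.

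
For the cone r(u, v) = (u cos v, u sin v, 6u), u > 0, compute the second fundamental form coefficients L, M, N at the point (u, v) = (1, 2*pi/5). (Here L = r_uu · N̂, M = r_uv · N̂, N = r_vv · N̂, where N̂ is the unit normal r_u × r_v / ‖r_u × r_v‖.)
L = 0;  M = 0;  N = 6*sqrt(37)/37

Compute the unit normal N̂(u, v) = (-6*sqrt(37)*u*cos(v)/(37*Abs(u)), -6*sqrt(37)*u*sin(v)/(37*Abs(u)), sqrt(37)*u/(37*Abs(u))), and the second partials r_uu, r_uv, r_vv. Take dot products:
  L(u, v) = r_uu · N̂ = 0,
  M(u, v) = r_uv · N̂ = 0,
  N(u, v) = r_vv · N̂ = 6*sqrt(37)*u^2/(37*Abs(u)).
Evaluating at (u, v) = (1, 2*pi/5):
  L = 0, M = 0, N = 6*sqrt(37)/37.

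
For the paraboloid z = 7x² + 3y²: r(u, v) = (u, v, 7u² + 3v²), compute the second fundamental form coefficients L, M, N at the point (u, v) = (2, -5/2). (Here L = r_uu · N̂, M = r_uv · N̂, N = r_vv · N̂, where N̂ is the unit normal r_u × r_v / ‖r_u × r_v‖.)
L = 7*sqrt(1010)/505;  M = 0;  N = 3*sqrt(1010)/505

Compute the unit normal N̂(u, v) = (-14*u/sqrt(196*u^2 + 36*v^2 + 1), -6*v/sqrt(196*u^2 + 36*v^2 + 1), 1/sqrt(196*u^2 + 36*v^2 + 1)), and the second partials r_uu, r_uv, r_vv. Take dot products:
  L(u, v) = r_uu · N̂ = 14/sqrt(196*u^2 + 36*v^2 + 1),
  M(u, v) = r_uv · N̂ = 0,
  N(u, v) = r_vv · N̂ = 6/sqrt(196*u^2 + 36*v^2 + 1).
Evaluating at (u, v) = (2, -5/2):
  L = 7*sqrt(1010)/505, M = 0, N = 3*sqrt(1010)/505.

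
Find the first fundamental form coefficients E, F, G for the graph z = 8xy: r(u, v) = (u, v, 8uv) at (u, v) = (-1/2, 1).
E = 65;  F = -32;  G = 17

Partials: r_u = (1, 0, 8*v), r_v = (0, 1, 8*u). As functions of (u, v):
  E = r_u · r_u = 64*v^2 + 1,
  F = r_u · r_v = 64*u*v,
  G = r_v · r_v = 64*u^2 + 1.
Evaluating at (u, v) = (-1/2, 1): E = 65, F = -32, G = 17.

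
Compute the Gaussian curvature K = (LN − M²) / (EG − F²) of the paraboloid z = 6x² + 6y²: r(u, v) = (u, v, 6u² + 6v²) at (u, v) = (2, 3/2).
K = 144/811801

Coefficients of the first fundamental form: E = 144*u^2 + 1, F = 144*u*v, G = 144*v^2 + 1.
Coefficients of the second fundamental form: L = 12/sqrt(144*u^2 + 144*v^2 + 1), M = 0, N = 12/sqrt(144*u^2 + 144*v^2 + 1).
Assemble K = (LN − M²)/(EG − F²) = 144/(20736*u^4 + 41472*u^2*v^2 + 288*u^2 + 20736*v^4 + 288*v^2 + 1). At (u, v) = (2, 3/2): K = 144/811801.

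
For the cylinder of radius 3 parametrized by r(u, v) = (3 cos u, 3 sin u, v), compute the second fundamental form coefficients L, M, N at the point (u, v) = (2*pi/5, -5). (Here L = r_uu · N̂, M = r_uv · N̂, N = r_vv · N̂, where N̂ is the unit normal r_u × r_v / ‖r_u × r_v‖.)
L = -3;  M = 0;  N = 0

Compute the unit normal N̂(u, v) = (cos(u), sin(u), 0), and the second partials r_uu, r_uv, r_vv. Take dot products:
  L(u, v) = r_uu · N̂ = -3,
  M(u, v) = r_uv · N̂ = 0,
  N(u, v) = r_vv · N̂ = 0.
Evaluating at (u, v) = (2*pi/5, -5):
  L = -3, M = 0, N = 0.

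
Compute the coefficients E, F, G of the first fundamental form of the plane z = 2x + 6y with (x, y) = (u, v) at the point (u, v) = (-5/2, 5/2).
E = 5;  F = 12;  G = 37

Partials: r_u = (1, 0, 2), r_v = (0, 1, 6). As functions of (u, v):
  E = r_u · r_u = 5,
  F = r_u · r_v = 12,
  G = r_v · r_v = 37.
Evaluating at (u, v) = (-5/2, 5/2): E = 5, F = 12, G = 37.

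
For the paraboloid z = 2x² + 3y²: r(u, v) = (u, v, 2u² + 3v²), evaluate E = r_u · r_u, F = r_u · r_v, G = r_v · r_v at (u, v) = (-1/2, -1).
E = 5;  F = 12;  G = 37

Partials: r_u = (1, 0, 4*u), r_v = (0, 1, 6*v). As functions of (u, v):
  E = r_u · r_u = 16*u^2 + 1,
  F = r_u · r_v = 24*u*v,
  G = r_v · r_v = 36*v^2 + 1.
Evaluating at (u, v) = (-1/2, -1): E = 5, F = 12, G = 37.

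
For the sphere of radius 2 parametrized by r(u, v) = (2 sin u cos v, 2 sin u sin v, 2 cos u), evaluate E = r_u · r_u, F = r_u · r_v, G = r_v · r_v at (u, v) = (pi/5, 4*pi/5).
E = 4;  F = 0;  G = 5/2 - sqrt(5)/2

Partials: r_u = (2*cos(u)*cos(v), 2*sin(v)*cos(u), -2*sin(u)), r_v = (-2*sin(u)*sin(v), 2*sin(u)*cos(v), 0). As functions of (u, v):
  E = r_u · r_u = 4,
  F = r_u · r_v = 0,
  G = r_v · r_v = 4*sin(u)^2.
Evaluating at (u, v) = (pi/5, 4*pi/5): E = 4, F = 0, G = 5/2 - sqrt(5)/2.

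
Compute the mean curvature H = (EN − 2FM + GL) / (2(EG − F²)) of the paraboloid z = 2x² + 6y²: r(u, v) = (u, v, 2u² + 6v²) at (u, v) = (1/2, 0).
H = 32*sqrt(5)/25

With E = 16*u^2 + 1, F = 48*u*v, G = 144*v^2 + 1, L = 4/sqrt(16*u^2 + 144*v^2 + 1), M = 0, N = 12/sqrt(16*u^2 + 144*v^2 + 1), assemble
  H = (EN − 2FM + GL) / (2(EG − F²)) = 8*(12*u^2 + 36*v^2 + 1)/(16*u^2 + 144*v^2 + 1)^(3/2).
At (u, v) = (1/2, 0): H = 32*sqrt(5)/25.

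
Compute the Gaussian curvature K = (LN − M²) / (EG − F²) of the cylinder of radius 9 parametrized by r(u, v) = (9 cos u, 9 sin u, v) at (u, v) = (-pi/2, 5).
K = 0

Coefficients of the first fundamental form: E = 81, F = 0, G = 1.
Coefficients of the second fundamental form: L = -9, M = 0, N = 0.
Assemble K = (LN − M²)/(EG − F²) = 0. At (u, v) = (-pi/2, 5): K = 0.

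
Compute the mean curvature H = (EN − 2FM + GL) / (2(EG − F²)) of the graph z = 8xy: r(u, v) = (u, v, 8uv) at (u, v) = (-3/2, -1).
H = -768*sqrt(209)/43681

With E = 64*v^2 + 1, F = 64*u*v, G = 64*u^2 + 1, L = 0, M = 8/sqrt(64*u^2 + 64*v^2 + 1), N = 0, assemble
  H = (EN − 2FM + GL) / (2(EG − F²)) = -512*u*v/(64*u^2 + 64*v^2 + 1)^(3/2).
At (u, v) = (-3/2, -1): H = -768*sqrt(209)/43681.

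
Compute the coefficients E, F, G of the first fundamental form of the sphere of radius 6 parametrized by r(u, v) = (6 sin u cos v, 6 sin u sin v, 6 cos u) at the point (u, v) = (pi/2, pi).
E = 36;  F = 0;  G = 36

Partials: r_u = (6*cos(u)*cos(v), 6*sin(v)*cos(u), -6*sin(u)), r_v = (-6*sin(u)*sin(v), 6*sin(u)*cos(v), 0). As functions of (u, v):
  E = r_u · r_u = 36,
  F = r_u · r_v = 0,
  G = r_v · r_v = 36*sin(u)^2.
Evaluating at (u, v) = (pi/2, pi): E = 36, F = 0, G = 36.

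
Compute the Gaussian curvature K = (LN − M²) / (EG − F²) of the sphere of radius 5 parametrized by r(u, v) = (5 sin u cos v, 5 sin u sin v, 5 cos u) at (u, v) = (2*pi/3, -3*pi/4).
K = 1/25

Coefficients of the first fundamental form: E = 25, F = 0, G = 25*sin(u)^2.
Coefficients of the second fundamental form: L = -5*sin(u)/Abs(sin(u)), M = 0, N = -5*sin(u)^3/Abs(sin(u)).
Assemble K = (LN − M²)/(EG − F²) = 1/25. At (u, v) = (2*pi/3, -3*pi/4): K = 1/25.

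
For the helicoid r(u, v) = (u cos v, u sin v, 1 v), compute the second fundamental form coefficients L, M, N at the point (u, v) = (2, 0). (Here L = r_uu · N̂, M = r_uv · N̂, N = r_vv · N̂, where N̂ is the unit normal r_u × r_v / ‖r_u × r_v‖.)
L = 0;  M = -sqrt(5)/5;  N = 0

Compute the unit normal N̂(u, v) = (sin(v)/sqrt(u^2 + 1), -cos(v)/sqrt(u^2 + 1), u/sqrt(u^2 + 1)), and the second partials r_uu, r_uv, r_vv. Take dot products:
  L(u, v) = r_uu · N̂ = 0,
  M(u, v) = r_uv · N̂ = -1/sqrt(u^2 + 1),
  N(u, v) = r_vv · N̂ = 0.
Evaluating at (u, v) = (2, 0):
  L = 0, M = -sqrt(5)/5, N = 0.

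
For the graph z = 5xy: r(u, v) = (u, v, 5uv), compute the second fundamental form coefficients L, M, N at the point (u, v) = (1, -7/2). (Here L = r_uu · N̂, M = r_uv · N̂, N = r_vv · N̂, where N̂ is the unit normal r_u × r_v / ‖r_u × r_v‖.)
L = 0;  M = 10*sqrt(1329)/1329;  N = 0

Compute the unit normal N̂(u, v) = (-5*v/sqrt(25*u^2 + 25*v^2 + 1), -5*u/sqrt(25*u^2 + 25*v^2 + 1), 1/sqrt(25*u^2 + 25*v^2 + 1)), and the second partials r_uu, r_uv, r_vv. Take dot products:
  L(u, v) = r_uu · N̂ = 0,
  M(u, v) = r_uv · N̂ = 5/sqrt(25*u^2 + 25*v^2 + 1),
  N(u, v) = r_vv · N̂ = 0.
Evaluating at (u, v) = (1, -7/2):
  L = 0, M = 10*sqrt(1329)/1329, N = 0.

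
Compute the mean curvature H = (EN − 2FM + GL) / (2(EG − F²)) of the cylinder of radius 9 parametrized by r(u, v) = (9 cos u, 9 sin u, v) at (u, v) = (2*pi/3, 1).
H = -1/18

With E = 81, F = 0, G = 1, L = -9, M = 0, N = 0, assemble
  H = (EN − 2FM + GL) / (2(EG − F²)) = -1/18.
At (u, v) = (2*pi/3, 1): H = -1/18.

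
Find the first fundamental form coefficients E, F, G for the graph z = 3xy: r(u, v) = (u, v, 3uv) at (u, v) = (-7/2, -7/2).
E = 445/4;  F = 441/4;  G = 445/4

Partials: r_u = (1, 0, 3*v), r_v = (0, 1, 3*u). As functions of (u, v):
  E = r_u · r_u = 9*v^2 + 1,
  F = r_u · r_v = 9*u*v,
  G = r_v · r_v = 9*u^2 + 1.
Evaluating at (u, v) = (-7/2, -7/2): E = 445/4, F = 441/4, G = 445/4.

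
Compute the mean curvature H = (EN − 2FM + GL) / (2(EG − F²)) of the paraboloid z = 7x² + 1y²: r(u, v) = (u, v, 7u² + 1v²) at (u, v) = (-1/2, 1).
H = 85*sqrt(6)/972

With E = 196*u^2 + 1, F = 28*u*v, G = 4*v^2 + 1, L = 14/sqrt(196*u^2 + 4*v^2 + 1), M = 0, N = 2/sqrt(196*u^2 + 4*v^2 + 1), assemble
  H = (EN − 2FM + GL) / (2(EG − F²)) = 4*(49*u^2 + 7*v^2 + 2)/(196*u^2 + 4*v^2 + 1)^(3/2).
At (u, v) = (-1/2, 1): H = 85*sqrt(6)/972.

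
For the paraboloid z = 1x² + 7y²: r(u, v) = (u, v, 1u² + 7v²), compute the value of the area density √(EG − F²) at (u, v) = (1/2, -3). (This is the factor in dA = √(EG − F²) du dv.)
√(EG − F²)|_{(1/2, -3)} = sqrt(1766)

E = 4*u^2 + 1, F = 28*u*v, G = 196*v^2 + 1, so EG − F² = 4*u^2 + 196*v^2 + 1. Taking the positive square root: √(EG − F²) = sqrt(4*u^2 + 196*v^2 + 1). At (u, v) = (1/2, -3): sqrt(1766).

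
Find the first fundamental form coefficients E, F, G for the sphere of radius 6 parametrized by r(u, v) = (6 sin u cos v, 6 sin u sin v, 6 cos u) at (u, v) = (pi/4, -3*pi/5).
E = 36;  F = 0;  G = 18

Partials: r_u = (6*cos(u)*cos(v), 6*sin(v)*cos(u), -6*sin(u)), r_v = (-6*sin(u)*sin(v), 6*sin(u)*cos(v), 0). As functions of (u, v):
  E = r_u · r_u = 36,
  F = r_u · r_v = 0,
  G = r_v · r_v = 36*sin(u)^2.
Evaluating at (u, v) = (pi/4, -3*pi/5): E = 36, F = 0, G = 18.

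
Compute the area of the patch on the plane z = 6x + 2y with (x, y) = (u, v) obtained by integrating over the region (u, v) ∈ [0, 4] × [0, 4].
Area = 16*sqrt(41)

Area = ∫∫ √(EG − F²) du dv with √(EG − F²) = sqrt(41). Integrating over [0, 4] × [0, 4] gives 16*sqrt(41).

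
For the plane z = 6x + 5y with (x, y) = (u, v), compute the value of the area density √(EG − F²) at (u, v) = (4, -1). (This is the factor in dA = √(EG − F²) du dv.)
√(EG − F²)|_{(4, -1)} = sqrt(62)

E = 37, F = 30, G = 26, so EG − F² = 62. Taking the positive square root: √(EG − F²) = sqrt(62). At (u, v) = (4, -1): sqrt(62).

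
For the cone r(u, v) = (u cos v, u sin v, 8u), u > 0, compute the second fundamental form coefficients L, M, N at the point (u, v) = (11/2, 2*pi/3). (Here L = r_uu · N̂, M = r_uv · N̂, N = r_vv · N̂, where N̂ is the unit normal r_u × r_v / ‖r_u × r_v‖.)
L = 0;  M = 0;  N = 44*sqrt(65)/65

Compute the unit normal N̂(u, v) = (-8*sqrt(65)*u*cos(v)/(65*Abs(u)), -8*sqrt(65)*u*sin(v)/(65*Abs(u)), sqrt(65)*u/(65*Abs(u))), and the second partials r_uu, r_uv, r_vv. Take dot products:
  L(u, v) = r_uu · N̂ = 0,
  M(u, v) = r_uv · N̂ = 0,
  N(u, v) = r_vv · N̂ = 8*sqrt(65)*u^2/(65*Abs(u)).
Evaluating at (u, v) = (11/2, 2*pi/3):
  L = 0, M = 0, N = 44*sqrt(65)/65.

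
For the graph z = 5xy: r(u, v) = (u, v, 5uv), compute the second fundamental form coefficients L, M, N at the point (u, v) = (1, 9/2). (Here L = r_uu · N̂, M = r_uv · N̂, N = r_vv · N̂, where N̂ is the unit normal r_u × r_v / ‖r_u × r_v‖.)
L = 0;  M = 10*sqrt(2129)/2129;  N = 0

Compute the unit normal N̂(u, v) = (-5*v/sqrt(25*u^2 + 25*v^2 + 1), -5*u/sqrt(25*u^2 + 25*v^2 + 1), 1/sqrt(25*u^2 + 25*v^2 + 1)), and the second partials r_uu, r_uv, r_vv. Take dot products:
  L(u, v) = r_uu · N̂ = 0,
  M(u, v) = r_uv · N̂ = 5/sqrt(25*u^2 + 25*v^2 + 1),
  N(u, v) = r_vv · N̂ = 0.
Evaluating at (u, v) = (1, 9/2):
  L = 0, M = 10*sqrt(2129)/2129, N = 0.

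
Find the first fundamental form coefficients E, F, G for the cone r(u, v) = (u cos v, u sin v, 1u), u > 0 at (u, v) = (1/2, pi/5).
E = 2;  F = 0;  G = 1/4

Partials: r_u = (cos(v), sin(v), 1), r_v = (-u*sin(v), u*cos(v), 0). As functions of (u, v):
  E = r_u · r_u = 2,
  F = r_u · r_v = 0,
  G = r_v · r_v = u^2.
Evaluating at (u, v) = (1/2, pi/5): E = 2, F = 0, G = 1/4.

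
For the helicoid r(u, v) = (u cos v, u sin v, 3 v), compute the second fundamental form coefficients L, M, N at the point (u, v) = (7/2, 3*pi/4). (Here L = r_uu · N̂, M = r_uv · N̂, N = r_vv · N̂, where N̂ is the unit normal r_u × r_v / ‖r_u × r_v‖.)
L = 0;  M = -6*sqrt(85)/85;  N = 0

Compute the unit normal N̂(u, v) = (3*sin(v)/sqrt(u^2 + 9), -3*cos(v)/sqrt(u^2 + 9), u/sqrt(u^2 + 9)), and the second partials r_uu, r_uv, r_vv. Take dot products:
  L(u, v) = r_uu · N̂ = 0,
  M(u, v) = r_uv · N̂ = -3/sqrt(u^2 + 9),
  N(u, v) = r_vv · N̂ = 0.
Evaluating at (u, v) = (7/2, 3*pi/4):
  L = 0, M = -6*sqrt(85)/85, N = 0.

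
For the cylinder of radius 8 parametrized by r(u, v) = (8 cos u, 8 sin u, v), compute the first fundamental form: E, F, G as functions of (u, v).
E = 64;  F = 0;  G = 1

Compute partials: r_u = (-8*sin(u), 8*cos(u), 0), r_v = (0, 0, 1). Then
  E = r_u · r_u = 64,
  F = r_u · r_v = 0,
  G = r_v · r_v = 1.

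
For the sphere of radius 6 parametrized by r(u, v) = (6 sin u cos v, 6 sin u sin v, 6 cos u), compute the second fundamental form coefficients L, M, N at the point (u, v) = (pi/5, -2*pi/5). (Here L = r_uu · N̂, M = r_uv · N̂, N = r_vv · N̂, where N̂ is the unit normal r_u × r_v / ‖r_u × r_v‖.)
L = -6;  M = 0;  N = -15/4 + 3*sqrt(5)/4

Compute the unit normal N̂(u, v) = (sin(u)^2*cos(v)/Abs(sin(u)), sin(u)^2*sin(v)/Abs(sin(u)), sin(2*u)/(2*Abs(sin(u)))), and the second partials r_uu, r_uv, r_vv. Take dot products:
  L(u, v) = r_uu · N̂ = -6*sin(u)/Abs(sin(u)),
  M(u, v) = r_uv · N̂ = 0,
  N(u, v) = r_vv · N̂ = -6*sin(u)^3/Abs(sin(u)).
Evaluating at (u, v) = (pi/5, -2*pi/5):
  L = -6, M = 0, N = -15/4 + 3*sqrt(5)/4.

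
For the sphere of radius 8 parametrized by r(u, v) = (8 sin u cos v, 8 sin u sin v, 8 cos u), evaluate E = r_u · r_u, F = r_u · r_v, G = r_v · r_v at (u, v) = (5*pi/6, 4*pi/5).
E = 64;  F = 0;  G = 16

Partials: r_u = (8*cos(u)*cos(v), 8*sin(v)*cos(u), -8*sin(u)), r_v = (-8*sin(u)*sin(v), 8*sin(u)*cos(v), 0). As functions of (u, v):
  E = r_u · r_u = 64,
  F = r_u · r_v = 0,
  G = r_v · r_v = 64*sin(u)^2.
Evaluating at (u, v) = (5*pi/6, 4*pi/5): E = 64, F = 0, G = 16.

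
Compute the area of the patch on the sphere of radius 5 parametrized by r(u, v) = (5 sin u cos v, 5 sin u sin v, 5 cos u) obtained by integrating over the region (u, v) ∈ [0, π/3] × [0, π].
Area = 25*pi/2

Area = ∫∫ √(EG − F²) du dv with √(EG − F²) = 25*Abs(sin(u)). Integrating over [0, π/3] × [0, π] gives 25*pi/2.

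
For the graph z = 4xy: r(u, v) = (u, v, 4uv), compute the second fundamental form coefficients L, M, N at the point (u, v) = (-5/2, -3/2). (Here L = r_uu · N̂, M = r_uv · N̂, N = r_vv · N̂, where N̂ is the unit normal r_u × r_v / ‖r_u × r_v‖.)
L = 0;  M = 4*sqrt(137)/137;  N = 0

Compute the unit normal N̂(u, v) = (-4*v/sqrt(16*u^2 + 16*v^2 + 1), -4*u/sqrt(16*u^2 + 16*v^2 + 1), 1/sqrt(16*u^2 + 16*v^2 + 1)), and the second partials r_uu, r_uv, r_vv. Take dot products:
  L(u, v) = r_uu · N̂ = 0,
  M(u, v) = r_uv · N̂ = 4/sqrt(16*u^2 + 16*v^2 + 1),
  N(u, v) = r_vv · N̂ = 0.
Evaluating at (u, v) = (-5/2, -3/2):
  L = 0, M = 4*sqrt(137)/137, N = 0.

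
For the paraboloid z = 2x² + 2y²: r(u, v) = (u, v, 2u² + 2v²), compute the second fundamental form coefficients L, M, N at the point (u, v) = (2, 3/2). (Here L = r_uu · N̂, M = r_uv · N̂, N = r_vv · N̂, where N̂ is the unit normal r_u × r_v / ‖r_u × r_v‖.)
L = 4*sqrt(101)/101;  M = 0;  N = 4*sqrt(101)/101

Compute the unit normal N̂(u, v) = (-4*u/sqrt(16*u^2 + 16*v^2 + 1), -4*v/sqrt(16*u^2 + 16*v^2 + 1), 1/sqrt(16*u^2 + 16*v^2 + 1)), and the second partials r_uu, r_uv, r_vv. Take dot products:
  L(u, v) = r_uu · N̂ = 4/sqrt(16*u^2 + 16*v^2 + 1),
  M(u, v) = r_uv · N̂ = 0,
  N(u, v) = r_vv · N̂ = 4/sqrt(16*u^2 + 16*v^2 + 1).
Evaluating at (u, v) = (2, 3/2):
  L = 4*sqrt(101)/101, M = 0, N = 4*sqrt(101)/101.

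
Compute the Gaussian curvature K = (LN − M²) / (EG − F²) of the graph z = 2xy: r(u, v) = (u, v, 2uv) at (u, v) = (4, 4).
K = -4/16641

Coefficients of the first fundamental form: E = 4*v^2 + 1, F = 4*u*v, G = 4*u^2 + 1.
Coefficients of the second fundamental form: L = 0, M = 2/sqrt(4*u^2 + 4*v^2 + 1), N = 0.
Assemble K = (LN − M²)/(EG − F²) = -4/(16*u^4 + 32*u^2*v^2 + 8*u^2 + 16*v^4 + 8*v^2 + 1). At (u, v) = (4, 4): K = -4/16641.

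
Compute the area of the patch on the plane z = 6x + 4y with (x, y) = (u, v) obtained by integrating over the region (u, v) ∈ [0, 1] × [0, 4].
Area = 4*sqrt(53)

Area = ∫∫ √(EG − F²) du dv with √(EG − F²) = sqrt(53). Integrating over [0, 1] × [0, 4] gives 4*sqrt(53).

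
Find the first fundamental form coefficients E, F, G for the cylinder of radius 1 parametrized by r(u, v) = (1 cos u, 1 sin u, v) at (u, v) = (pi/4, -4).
E = 1;  F = 0;  G = 1

Partials: r_u = (-sin(u), cos(u), 0), r_v = (0, 0, 1). As functions of (u, v):
  E = r_u · r_u = 1,
  F = r_u · r_v = 0,
  G = r_v · r_v = 1.
Evaluating at (u, v) = (pi/4, -4): E = 1, F = 0, G = 1.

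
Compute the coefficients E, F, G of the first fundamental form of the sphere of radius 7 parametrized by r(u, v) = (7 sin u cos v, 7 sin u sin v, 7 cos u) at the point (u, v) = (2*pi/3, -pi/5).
E = 49;  F = 0;  G = 147/4

Partials: r_u = (7*cos(u)*cos(v), 7*sin(v)*cos(u), -7*sin(u)), r_v = (-7*sin(u)*sin(v), 7*sin(u)*cos(v), 0). As functions of (u, v):
  E = r_u · r_u = 49,
  F = r_u · r_v = 0,
  G = r_v · r_v = 49*sin(u)^2.
Evaluating at (u, v) = (2*pi/3, -pi/5): E = 49, F = 0, G = 147/4.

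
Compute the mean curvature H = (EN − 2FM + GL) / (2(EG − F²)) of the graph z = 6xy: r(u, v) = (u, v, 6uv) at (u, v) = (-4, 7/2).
H = 756*sqrt(1018)/259081

With E = 36*v^2 + 1, F = 36*u*v, G = 36*u^2 + 1, L = 0, M = 6/sqrt(36*u^2 + 36*v^2 + 1), N = 0, assemble
  H = (EN − 2FM + GL) / (2(EG − F²)) = -216*u*v/(36*u^2 + 36*v^2 + 1)^(3/2).
At (u, v) = (-4, 7/2): H = 756*sqrt(1018)/259081.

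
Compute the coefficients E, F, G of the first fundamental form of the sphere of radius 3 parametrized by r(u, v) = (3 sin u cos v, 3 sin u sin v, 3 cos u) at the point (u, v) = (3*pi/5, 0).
E = 9;  F = 0;  G = 9*sqrt(5)/8 + 45/8

Partials: r_u = (3*cos(u)*cos(v), 3*sin(v)*cos(u), -3*sin(u)), r_v = (-3*sin(u)*sin(v), 3*sin(u)*cos(v), 0). As functions of (u, v):
  E = r_u · r_u = 9,
  F = r_u · r_v = 0,
  G = r_v · r_v = 9*sin(u)^2.
Evaluating at (u, v) = (3*pi/5, 0): E = 9, F = 0, G = 9*sqrt(5)/8 + 45/8.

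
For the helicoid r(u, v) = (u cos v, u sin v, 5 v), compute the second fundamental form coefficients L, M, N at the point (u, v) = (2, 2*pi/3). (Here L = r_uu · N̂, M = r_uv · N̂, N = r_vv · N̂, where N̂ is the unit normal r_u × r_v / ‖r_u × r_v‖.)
L = 0;  M = -5*sqrt(29)/29;  N = 0

Compute the unit normal N̂(u, v) = (5*sin(v)/sqrt(u^2 + 25), -5*cos(v)/sqrt(u^2 + 25), u/sqrt(u^2 + 25)), and the second partials r_uu, r_uv, r_vv. Take dot products:
  L(u, v) = r_uu · N̂ = 0,
  M(u, v) = r_uv · N̂ = -5/sqrt(u^2 + 25),
  N(u, v) = r_vv · N̂ = 0.
Evaluating at (u, v) = (2, 2*pi/3):
  L = 0, M = -5*sqrt(29)/29, N = 0.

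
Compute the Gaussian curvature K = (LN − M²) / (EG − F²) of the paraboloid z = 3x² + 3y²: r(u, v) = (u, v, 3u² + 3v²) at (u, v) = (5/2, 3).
K = 9/75625

Coefficients of the first fundamental form: E = 36*u^2 + 1, F = 36*u*v, G = 36*v^2 + 1.
Coefficients of the second fundamental form: L = 6/sqrt(36*u^2 + 36*v^2 + 1), M = 0, N = 6/sqrt(36*u^2 + 36*v^2 + 1).
Assemble K = (LN − M²)/(EG − F²) = 36/(1296*u^4 + 2592*u^2*v^2 + 72*u^2 + 1296*v^4 + 72*v^2 + 1). At (u, v) = (5/2, 3): K = 9/75625.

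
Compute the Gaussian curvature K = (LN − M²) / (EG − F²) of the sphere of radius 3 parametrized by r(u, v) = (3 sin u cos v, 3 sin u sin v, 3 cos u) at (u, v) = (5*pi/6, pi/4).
K = 1/9

Coefficients of the first fundamental form: E = 9, F = 0, G = 9*sin(u)^2.
Coefficients of the second fundamental form: L = -3*sin(u)/Abs(sin(u)), M = 0, N = -3*sin(u)^3/Abs(sin(u)).
Assemble K = (LN − M²)/(EG − F²) = 1/9. At (u, v) = (5*pi/6, pi/4): K = 1/9.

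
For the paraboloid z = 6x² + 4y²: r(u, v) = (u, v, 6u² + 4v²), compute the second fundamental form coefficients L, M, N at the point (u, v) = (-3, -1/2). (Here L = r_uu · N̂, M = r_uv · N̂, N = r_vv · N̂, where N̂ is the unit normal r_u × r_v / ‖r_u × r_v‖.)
L = 12*sqrt(1313)/1313;  M = 0;  N = 8*sqrt(1313)/1313

Compute the unit normal N̂(u, v) = (-12*u/sqrt(144*u^2 + 64*v^2 + 1), -8*v/sqrt(144*u^2 + 64*v^2 + 1), 1/sqrt(144*u^2 + 64*v^2 + 1)), and the second partials r_uu, r_uv, r_vv. Take dot products:
  L(u, v) = r_uu · N̂ = 12/sqrt(144*u^2 + 64*v^2 + 1),
  M(u, v) = r_uv · N̂ = 0,
  N(u, v) = r_vv · N̂ = 8/sqrt(144*u^2 + 64*v^2 + 1).
Evaluating at (u, v) = (-3, -1/2):
  L = 12*sqrt(1313)/1313, M = 0, N = 8*sqrt(1313)/1313.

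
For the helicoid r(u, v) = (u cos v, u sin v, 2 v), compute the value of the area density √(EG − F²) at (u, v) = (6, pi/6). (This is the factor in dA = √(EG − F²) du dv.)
√(EG − F²)|_{(6, pi/6)} = 2*sqrt(10)

E = 1, F = 0, G = u^2 + 4, so EG − F² = u^2 + 4. Taking the positive square root: √(EG − F²) = sqrt(u^2 + 4). At (u, v) = (6, pi/6): 2*sqrt(10).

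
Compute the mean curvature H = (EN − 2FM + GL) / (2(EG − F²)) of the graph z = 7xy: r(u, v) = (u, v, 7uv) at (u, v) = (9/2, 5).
H = -61740*sqrt(8873)/78730129

With E = 49*v^2 + 1, F = 49*u*v, G = 49*u^2 + 1, L = 0, M = 7/sqrt(49*u^2 + 49*v^2 + 1), N = 0, assemble
  H = (EN − 2FM + GL) / (2(EG − F²)) = -343*u*v/(49*u^2 + 49*v^2 + 1)^(3/2).
At (u, v) = (9/2, 5): H = -61740*sqrt(8873)/78730129.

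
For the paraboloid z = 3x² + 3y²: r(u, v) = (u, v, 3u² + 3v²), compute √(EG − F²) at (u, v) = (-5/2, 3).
√(EG − F²)|_{(-5/2, 3)} = 5*sqrt(22)

E = 36*u^2 + 1, F = 36*u*v, G = 36*v^2 + 1; EG − F² = 36*u^2 + 36*v^2 + 1; √(EG − F²) = sqrt(36*u^2 + 36*v^2 + 1). At the given point: 5*sqrt(22).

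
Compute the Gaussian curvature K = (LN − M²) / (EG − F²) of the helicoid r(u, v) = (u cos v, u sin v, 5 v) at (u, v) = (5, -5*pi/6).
K = -1/100

Coefficients of the first fundamental form: E = 1, F = 0, G = u^2 + 25.
Coefficients of the second fundamental form: L = 0, M = -5/sqrt(u^2 + 25), N = 0.
Assemble K = (LN − M²)/(EG − F²) = -25/(u^2 + 25)^2. At (u, v) = (5, -5*pi/6): K = -1/100.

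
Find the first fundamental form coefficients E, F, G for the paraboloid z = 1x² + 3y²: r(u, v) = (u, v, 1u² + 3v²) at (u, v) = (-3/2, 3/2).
E = 10;  F = -27;  G = 82

Partials: r_u = (1, 0, 2*u), r_v = (0, 1, 6*v). As functions of (u, v):
  E = r_u · r_u = 4*u^2 + 1,
  F = r_u · r_v = 12*u*v,
  G = r_v · r_v = 36*v^2 + 1.
Evaluating at (u, v) = (-3/2, 3/2): E = 10, F = -27, G = 82.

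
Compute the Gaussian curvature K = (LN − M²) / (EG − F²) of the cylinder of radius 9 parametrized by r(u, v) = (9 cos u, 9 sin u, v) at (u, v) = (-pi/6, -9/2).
K = 0

Coefficients of the first fundamental form: E = 81, F = 0, G = 1.
Coefficients of the second fundamental form: L = -9, M = 0, N = 0.
Assemble K = (LN − M²)/(EG − F²) = 0. At (u, v) = (-pi/6, -9/2): K = 0.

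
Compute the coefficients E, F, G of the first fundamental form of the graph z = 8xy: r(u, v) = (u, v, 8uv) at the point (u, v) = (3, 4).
E = 1025;  F = 768;  G = 577

Partials: r_u = (1, 0, 8*v), r_v = (0, 1, 8*u). As functions of (u, v):
  E = r_u · r_u = 64*v^2 + 1,
  F = r_u · r_v = 64*u*v,
  G = r_v · r_v = 64*u^2 + 1.
Evaluating at (u, v) = (3, 4): E = 1025, F = 768, G = 577.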